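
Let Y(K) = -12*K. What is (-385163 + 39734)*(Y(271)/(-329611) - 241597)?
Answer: 27507556370620935/329611 ≈ 8.3455e+10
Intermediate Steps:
(-385163 + 39734)*(Y(271)/(-329611) - 241597) = (-385163 + 39734)*(-12*271/(-329611) - 241597) = -345429*(-3252*(-1/329611) - 241597) = -345429*(3252/329611 - 241597) = -345429*(-79633025515/329611) = 27507556370620935/329611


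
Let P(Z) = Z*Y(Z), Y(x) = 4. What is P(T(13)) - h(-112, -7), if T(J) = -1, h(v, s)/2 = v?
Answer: 220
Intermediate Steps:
h(v, s) = 2*v
P(Z) = 4*Z (P(Z) = Z*4 = 4*Z)
P(T(13)) - h(-112, -7) = 4*(-1) - 2*(-112) = -4 - 1*(-224) = -4 + 224 = 220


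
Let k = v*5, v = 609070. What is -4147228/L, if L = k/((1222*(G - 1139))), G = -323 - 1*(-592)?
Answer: 440908397592/304535 ≈ 1.4478e+6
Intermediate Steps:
G = 269 (G = -323 + 592 = 269)
k = 3045350 (k = 609070*5 = 3045350)
L = -304535/106314 (L = 3045350/((1222*(269 - 1139))) = 3045350/((1222*(-870))) = 3045350/(-1063140) = 3045350*(-1/1063140) = -304535/106314 ≈ -2.8645)
-4147228/L = -4147228/(-304535/106314) = -4147228*(-106314/304535) = 440908397592/304535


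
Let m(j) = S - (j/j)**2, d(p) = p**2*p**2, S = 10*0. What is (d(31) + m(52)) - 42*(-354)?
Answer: 938388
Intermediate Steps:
S = 0
d(p) = p**4
m(j) = -1 (m(j) = 0 - (j/j)**2 = 0 - 1*1**2 = 0 - 1*1 = 0 - 1 = -1)
(d(31) + m(52)) - 42*(-354) = (31**4 - 1) - 42*(-354) = (923521 - 1) + 14868 = 923520 + 14868 = 938388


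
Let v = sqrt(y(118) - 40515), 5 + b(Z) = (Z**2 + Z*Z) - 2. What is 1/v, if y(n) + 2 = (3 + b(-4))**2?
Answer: -I*sqrt(39733)/39733 ≈ -0.0050168*I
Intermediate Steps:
b(Z) = -7 + 2*Z**2 (b(Z) = -5 + ((Z**2 + Z*Z) - 2) = -5 + ((Z**2 + Z**2) - 2) = -5 + (2*Z**2 - 2) = -5 + (-2 + 2*Z**2) = -7 + 2*Z**2)
y(n) = 782 (y(n) = -2 + (3 + (-7 + 2*(-4)**2))**2 = -2 + (3 + (-7 + 2*16))**2 = -2 + (3 + (-7 + 32))**2 = -2 + (3 + 25)**2 = -2 + 28**2 = -2 + 784 = 782)
v = I*sqrt(39733) (v = sqrt(782 - 40515) = sqrt(-39733) = I*sqrt(39733) ≈ 199.33*I)
1/v = 1/(I*sqrt(39733)) = -I*sqrt(39733)/39733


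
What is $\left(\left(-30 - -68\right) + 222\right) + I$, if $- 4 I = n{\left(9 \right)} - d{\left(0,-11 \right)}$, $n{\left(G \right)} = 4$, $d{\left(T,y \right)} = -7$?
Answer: $\frac{1029}{4} \approx 257.25$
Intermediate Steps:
$I = - \frac{11}{4}$ ($I = - \frac{4 - -7}{4} = - \frac{4 + 7}{4} = \left(- \frac{1}{4}\right) 11 = - \frac{11}{4} \approx -2.75$)
$\left(\left(-30 - -68\right) + 222\right) + I = \left(\left(-30 - -68\right) + 222\right) - \frac{11}{4} = \left(\left(-30 + 68\right) + 222\right) - \frac{11}{4} = \left(38 + 222\right) - \frac{11}{4} = 260 - \frac{11}{4} = \frac{1029}{4}$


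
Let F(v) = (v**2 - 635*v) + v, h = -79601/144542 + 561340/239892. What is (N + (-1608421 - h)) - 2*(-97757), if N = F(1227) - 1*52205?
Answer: -6393129486433163/8668617366 ≈ -7.3750e+5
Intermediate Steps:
h = 15510390797/8668617366 (h = -79601*1/144542 + 561340*(1/239892) = -79601/144542 + 140335/59973 = 15510390797/8668617366 ≈ 1.7893)
F(v) = v**2 - 634*v
N = 675406 (N = 1227*(-634 + 1227) - 1*52205 = 1227*593 - 52205 = 727611 - 52205 = 675406)
(N + (-1608421 - h)) - 2*(-97757) = (675406 + (-1608421 - 1*15510390797/8668617366)) - 2*(-97757) = (675406 + (-1608421 - 15510390797/8668617366)) + 195514 = (675406 - 13942801722829883/8668617366) + 195514 = -8087965542129287/8668617366 + 195514 = -6393129486433163/8668617366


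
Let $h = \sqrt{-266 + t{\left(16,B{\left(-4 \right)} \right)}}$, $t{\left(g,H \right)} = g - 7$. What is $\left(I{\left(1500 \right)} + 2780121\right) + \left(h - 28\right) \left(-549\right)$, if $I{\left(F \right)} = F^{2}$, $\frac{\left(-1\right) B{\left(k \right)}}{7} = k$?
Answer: $5045493 - 549 i \sqrt{257} \approx 5.0455 \cdot 10^{6} - 8801.1 i$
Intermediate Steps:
$B{\left(k \right)} = - 7 k$
$t{\left(g,H \right)} = -7 + g$
$h = i \sqrt{257}$ ($h = \sqrt{-266 + \left(-7 + 16\right)} = \sqrt{-266 + 9} = \sqrt{-257} = i \sqrt{257} \approx 16.031 i$)
$\left(I{\left(1500 \right)} + 2780121\right) + \left(h - 28\right) \left(-549\right) = \left(1500^{2} + 2780121\right) + \left(i \sqrt{257} - 28\right) \left(-549\right) = \left(2250000 + 2780121\right) + \left(-28 + i \sqrt{257}\right) \left(-549\right) = 5030121 + \left(15372 - 549 i \sqrt{257}\right) = 5045493 - 549 i \sqrt{257}$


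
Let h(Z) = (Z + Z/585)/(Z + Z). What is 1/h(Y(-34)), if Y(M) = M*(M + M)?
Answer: 585/293 ≈ 1.9966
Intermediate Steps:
Y(M) = 2*M² (Y(M) = M*(2*M) = 2*M²)
h(Z) = 293/585 (h(Z) = (Z + Z*(1/585))/((2*Z)) = (Z + Z/585)*(1/(2*Z)) = (586*Z/585)*(1/(2*Z)) = 293/585)
1/h(Y(-34)) = 1/(293/585) = 585/293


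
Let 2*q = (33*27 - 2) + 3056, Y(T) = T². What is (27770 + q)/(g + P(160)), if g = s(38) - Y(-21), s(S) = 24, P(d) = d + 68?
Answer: -59485/378 ≈ -157.37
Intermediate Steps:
P(d) = 68 + d
g = -417 (g = 24 - 1*(-21)² = 24 - 1*441 = 24 - 441 = -417)
q = 3945/2 (q = ((33*27 - 2) + 3056)/2 = ((891 - 2) + 3056)/2 = (889 + 3056)/2 = (½)*3945 = 3945/2 ≈ 1972.5)
(27770 + q)/(g + P(160)) = (27770 + 3945/2)/(-417 + (68 + 160)) = 59485/(2*(-417 + 228)) = (59485/2)/(-189) = (59485/2)*(-1/189) = -59485/378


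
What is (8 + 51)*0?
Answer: 0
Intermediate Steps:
(8 + 51)*0 = 59*0 = 0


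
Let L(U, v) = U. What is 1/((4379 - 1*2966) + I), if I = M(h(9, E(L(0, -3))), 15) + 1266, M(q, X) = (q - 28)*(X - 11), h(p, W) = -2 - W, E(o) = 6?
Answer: 1/2535 ≈ 0.00039448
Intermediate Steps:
M(q, X) = (-28 + q)*(-11 + X)
I = 1122 (I = (308 - 28*15 - 11*(-2 - 1*6) + 15*(-2 - 1*6)) + 1266 = (308 - 420 - 11*(-2 - 6) + 15*(-2 - 6)) + 1266 = (308 - 420 - 11*(-8) + 15*(-8)) + 1266 = (308 - 420 + 88 - 120) + 1266 = -144 + 1266 = 1122)
1/((4379 - 1*2966) + I) = 1/((4379 - 1*2966) + 1122) = 1/((4379 - 2966) + 1122) = 1/(1413 + 1122) = 1/2535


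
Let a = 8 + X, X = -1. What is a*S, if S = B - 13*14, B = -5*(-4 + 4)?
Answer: -1274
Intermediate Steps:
B = 0 (B = -5*0 = 0)
S = -182 (S = 0 - 13*14 = 0 - 182 = -182)
a = 7 (a = 8 - 1 = 7)
a*S = 7*(-182) = -1274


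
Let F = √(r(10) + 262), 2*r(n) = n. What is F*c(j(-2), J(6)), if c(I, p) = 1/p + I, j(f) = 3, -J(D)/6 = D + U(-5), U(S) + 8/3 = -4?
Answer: 13*√267/4 ≈ 53.105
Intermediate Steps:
U(S) = -20/3 (U(S) = -8/3 - 4 = -20/3)
r(n) = n/2
J(D) = 40 - 6*D (J(D) = -6*(D - 20/3) = -6*(-20/3 + D) = 40 - 6*D)
c(I, p) = I + 1/p
F = √267 (F = √((½)*10 + 262) = √(5 + 262) = √267 ≈ 16.340)
F*c(j(-2), J(6)) = √267*(3 + 1/(40 - 6*6)) = √267*(3 + 1/(40 - 36)) = √267*(3 + 1/4) = √267*(3 + ¼) = √267*(13/4) = 13*√267/4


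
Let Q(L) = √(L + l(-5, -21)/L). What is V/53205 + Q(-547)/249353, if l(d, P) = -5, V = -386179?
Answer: -386179/53205 + 2*I*√40916147/136396091 ≈ -7.2583 + 9.3794e-5*I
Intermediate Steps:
Q(L) = √(L - 5/L)
V/53205 + Q(-547)/249353 = -386179/53205 + √(-547 - 5/(-547))/249353 = -386179*1/53205 + √(-547 - 5*(-1/547))*(1/249353) = -386179/53205 + √(-547 + 5/547)*(1/249353) = -386179/53205 + √(-299204/547)*(1/249353) = -386179/53205 + (2*I*√40916147/547)*(1/249353) = -386179/53205 + 2*I*√40916147/136396091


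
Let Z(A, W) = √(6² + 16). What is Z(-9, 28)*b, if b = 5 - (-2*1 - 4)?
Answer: 22*√13 ≈ 79.322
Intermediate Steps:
b = 11 (b = 5 - (-2 - 4) = 5 - 1*(-6) = 5 + 6 = 11)
Z(A, W) = 2*√13 (Z(A, W) = √(36 + 16) = √52 = 2*√13)
Z(-9, 28)*b = (2*√13)*11 = 22*√13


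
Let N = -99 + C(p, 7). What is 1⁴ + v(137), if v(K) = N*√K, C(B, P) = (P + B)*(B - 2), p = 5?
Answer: 1 - 63*√137 ≈ -736.40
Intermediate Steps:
C(B, P) = (-2 + B)*(B + P) (C(B, P) = (B + P)*(-2 + B) = (-2 + B)*(B + P))
N = -63 (N = -99 + (5² - 2*5 - 2*7 + 5*7) = -99 + (25 - 10 - 14 + 35) = -99 + 36 = -63)
v(K) = -63*√K
1⁴ + v(137) = 1⁴ - 63*√137 = 1 - 63*√137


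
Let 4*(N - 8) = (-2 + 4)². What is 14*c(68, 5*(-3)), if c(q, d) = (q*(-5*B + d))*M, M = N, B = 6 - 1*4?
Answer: -214200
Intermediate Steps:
B = 2 (B = 6 - 4 = 2)
N = 9 (N = 8 + (-2 + 4)²/4 = 8 + (¼)*2² = 8 + (¼)*4 = 8 + 1 = 9)
M = 9
c(q, d) = 9*q*(-10 + d) (c(q, d) = (q*(-5*2 + d))*9 = (q*(-10 + d))*9 = 9*q*(-10 + d))
14*c(68, 5*(-3)) = 14*(9*68*(-10 + 5*(-3))) = 14*(9*68*(-10 - 15)) = 14*(9*68*(-25)) = 14*(-15300) = -214200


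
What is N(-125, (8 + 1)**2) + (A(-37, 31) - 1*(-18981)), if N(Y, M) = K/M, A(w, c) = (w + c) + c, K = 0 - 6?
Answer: 513160/27 ≈ 19006.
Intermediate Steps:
K = -6
A(w, c) = w + 2*c (A(w, c) = (c + w) + c = w + 2*c)
N(Y, M) = -6/M
N(-125, (8 + 1)**2) + (A(-37, 31) - 1*(-18981)) = -6/(8 + 1)**2 + ((-37 + 2*31) - 1*(-18981)) = -6/(9**2) + ((-37 + 62) + 18981) = -6/81 + (25 + 18981) = -6*1/81 + 19006 = -2/27 + 19006 = 513160/27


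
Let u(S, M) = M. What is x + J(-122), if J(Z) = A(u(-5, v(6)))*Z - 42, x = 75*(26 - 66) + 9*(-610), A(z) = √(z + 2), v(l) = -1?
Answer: -8654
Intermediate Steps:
A(z) = √(2 + z)
x = -8490 (x = 75*(-40) - 5490 = -3000 - 5490 = -8490)
J(Z) = -42 + Z (J(Z) = √(2 - 1)*Z - 42 = √1*Z - 42 = 1*Z - 42 = Z - 42 = -42 + Z)
x + J(-122) = -8490 + (-42 - 122) = -8490 - 164 = -8654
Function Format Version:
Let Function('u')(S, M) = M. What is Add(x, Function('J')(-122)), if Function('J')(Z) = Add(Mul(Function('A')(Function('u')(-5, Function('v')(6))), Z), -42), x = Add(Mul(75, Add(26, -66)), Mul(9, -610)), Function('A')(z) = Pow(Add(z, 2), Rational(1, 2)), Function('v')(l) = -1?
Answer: -8654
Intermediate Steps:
Function('A')(z) = Pow(Add(2, z), Rational(1, 2))
x = -8490 (x = Add(Mul(75, -40), -5490) = Add(-3000, -5490) = -8490)
Function('J')(Z) = Add(-42, Z) (Function('J')(Z) = Add(Mul(Pow(Add(2, -1), Rational(1, 2)), Z), -42) = Add(Mul(Pow(1, Rational(1, 2)), Z), -42) = Add(Mul(1, Z), -42) = Add(Z, -42) = Add(-42, Z))
Add(x, Function('J')(-122)) = Add(-8490, Add(-42, -122)) = Add(-8490, -164) = -8654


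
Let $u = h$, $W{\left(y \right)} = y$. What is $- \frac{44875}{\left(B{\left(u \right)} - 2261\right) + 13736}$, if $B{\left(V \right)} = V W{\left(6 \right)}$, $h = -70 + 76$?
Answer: $- \frac{44875}{11511} \approx -3.8984$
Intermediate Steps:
$h = 6$
$u = 6$
$B{\left(V \right)} = 6 V$ ($B{\left(V \right)} = V 6 = 6 V$)
$- \frac{44875}{\left(B{\left(u \right)} - 2261\right) + 13736} = - \frac{44875}{\left(6 \cdot 6 - 2261\right) + 13736} = - \frac{44875}{\left(36 - 2261\right) + 13736} = - \frac{44875}{-2225 + 13736} = - \frac{44875}{11511}$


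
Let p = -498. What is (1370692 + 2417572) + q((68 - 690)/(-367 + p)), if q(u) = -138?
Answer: 3788126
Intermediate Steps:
(1370692 + 2417572) + q((68 - 690)/(-367 + p)) = (1370692 + 2417572) - 138 = 3788264 - 138 = 3788126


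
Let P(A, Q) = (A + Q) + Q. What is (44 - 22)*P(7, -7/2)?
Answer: 0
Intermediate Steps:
P(A, Q) = A + 2*Q
(44 - 22)*P(7, -7/2) = (44 - 22)*(7 + 2*(-7/2)) = 22*(7 + 2*(-7*½)) = 22*(7 + 2*(-7/2)) = 22*(7 - 7) = 22*0 = 0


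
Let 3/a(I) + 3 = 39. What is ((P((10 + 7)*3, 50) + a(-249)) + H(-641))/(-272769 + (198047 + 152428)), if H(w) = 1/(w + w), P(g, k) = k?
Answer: 385235/597714552 ≈ 0.00064451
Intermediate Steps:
a(I) = 1/12 (a(I) = 3/(-3 + 39) = 3/36 = 3*(1/36) = 1/12)
H(w) = 1/(2*w)
((P((10 + 7)*3, 50) + a(-249)) + H(-641))/(-272769 + (198047 + 152428)) = ((50 + 1/12) + (½)/(-641))/(-272769 + (198047 + 152428)) = (601/12 + (½)*(-1/641))/(-272769 + 350475) = (601/12 - 1/1282)/77706 = (385235/7692)*(1/77706) = 385235/597714552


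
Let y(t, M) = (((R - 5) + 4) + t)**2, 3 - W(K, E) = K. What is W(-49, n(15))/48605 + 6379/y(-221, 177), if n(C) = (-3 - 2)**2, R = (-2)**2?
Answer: 312522543/2309904020 ≈ 0.13530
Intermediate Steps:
R = 4
n(C) = 25 (n(C) = (-5)**2 = 25)
W(K, E) = 3 - K
y(t, M) = (3 + t)**2 (y(t, M) = (((4 - 5) + 4) + t)**2 = ((-1 + 4) + t)**2 = (3 + t)**2)
W(-49, n(15))/48605 + 6379/y(-221, 177) = (3 - 1*(-49))/48605 + 6379/((3 - 221)**2) = (3 + 49)*(1/48605) + 6379/((-218)**2) = 52*(1/48605) + 6379/47524 = 52/48605 + 6379*(1/47524) = 52/48605 + 6379/47524 = 312522543/2309904020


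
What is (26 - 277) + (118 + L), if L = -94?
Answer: -227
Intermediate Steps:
(26 - 277) + (118 + L) = (26 - 277) + (118 - 94) = -251 + 24 = -227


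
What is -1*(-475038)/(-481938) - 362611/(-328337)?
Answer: 3130578052/26373012851 ≈ 0.11870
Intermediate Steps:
-1*(-475038)/(-481938) - 362611/(-328337) = 475038*(-1/481938) - 362611*(-1/328337) = -79173/80323 + 362611/328337 = 3130578052/26373012851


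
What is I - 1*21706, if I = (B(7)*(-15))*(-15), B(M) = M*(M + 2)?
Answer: -7531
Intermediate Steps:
B(M) = M*(2 + M)
I = 14175 (I = ((7*(2 + 7))*(-15))*(-15) = ((7*9)*(-15))*(-15) = (63*(-15))*(-15) = -945*(-15) = 14175)
I - 1*21706 = 14175 - 1*21706 = 14175 - 21706 = -7531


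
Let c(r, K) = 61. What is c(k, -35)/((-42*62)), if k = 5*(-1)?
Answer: -61/2604 ≈ -0.023425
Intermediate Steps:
k = -5
c(k, -35)/((-42*62)) = 61/((-42*62)) = 61/(-2604) = 61*(-1/2604) = -61/2604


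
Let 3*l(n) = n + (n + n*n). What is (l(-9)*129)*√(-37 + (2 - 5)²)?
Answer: 5418*I*√7 ≈ 14335.0*I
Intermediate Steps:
l(n) = n²/3 + 2*n/3 (l(n) = (n + (n + n*n))/3 = (n + (n + n²))/3 = (n² + 2*n)/3 = n²/3 + 2*n/3)
(l(-9)*129)*√(-37 + (2 - 5)²) = (((⅓)*(-9)*(2 - 9))*129)*√(-37 + (2 - 5)²) = (((⅓)*(-9)*(-7))*129)*√(-37 + (-3)²) = (21*129)*√(-37 + 9) = 2709*√(-28) = 2709*(2*I*√7) = 5418*I*√7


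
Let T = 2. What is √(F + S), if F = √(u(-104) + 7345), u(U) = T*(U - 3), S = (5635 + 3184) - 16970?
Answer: √(-8151 + √7131) ≈ 89.814*I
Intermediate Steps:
S = -8151 (S = 8819 - 16970 = -8151)
u(U) = -6 + 2*U (u(U) = 2*(U - 3) = 2*(-3 + U) = -6 + 2*U)
F = √7131 (F = √((-6 + 2*(-104)) + 7345) = √((-6 - 208) + 7345) = √(-214 + 7345) = √7131 ≈ 84.445)
√(F + S) = √(√7131 - 8151) = √(-8151 + √7131)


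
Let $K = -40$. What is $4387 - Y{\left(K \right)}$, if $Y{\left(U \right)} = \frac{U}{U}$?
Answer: $4386$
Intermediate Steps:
$Y{\left(U \right)} = 1$
$4387 - Y{\left(K \right)} = 4387 - 1 = 4386$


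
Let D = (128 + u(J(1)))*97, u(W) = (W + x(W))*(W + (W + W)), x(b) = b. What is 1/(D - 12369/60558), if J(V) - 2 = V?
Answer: 20186/356359521 ≈ 5.6645e-5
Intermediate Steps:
J(V) = 2 + V
u(W) = 6*W² (u(W) = (W + W)*(W + (W + W)) = (2*W)*(W + 2*W) = (2*W)*(3*W) = 6*W²)
D = 17654 (D = (128 + 6*(2 + 1)²)*97 = (128 + 6*3²)*97 = (128 + 6*9)*97 = (128 + 54)*97 = 182*97 = 17654)
1/(D - 12369/60558) = 1/(17654 - 12369/60558) = 1/(17654 - 12369*1/60558) = 1/(17654 - 4123/20186) = 1/(356359521/20186) = 20186/356359521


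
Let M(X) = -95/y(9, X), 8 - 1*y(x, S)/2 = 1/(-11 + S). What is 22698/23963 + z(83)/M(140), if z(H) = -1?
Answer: 327575696/293666565 ≈ 1.1155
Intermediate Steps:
y(x, S) = 16 - 2/(-11 + S)
M(X) = -95*(-11 + X)/(2*(-89 + 8*X))
22698/23963 + z(83)/M(140) = 22698/23963 - 1/(95*(11 - 1*140)/(2*(-89 + 8*140))) = 22698*(1/23963) - 1/(95*(11 - 140)/(2*(-89 + 1120))) = 22698/23963 - 1/((95/2)*(-129)/1031) = 22698/23963 - 1/((95/2)*(1/1031)*(-129)) = 22698/23963 - 1/(-12255/2062) = 22698/23963 - 1*(-2062/12255) = 22698/23963 + 2062/12255 = 327575696/293666565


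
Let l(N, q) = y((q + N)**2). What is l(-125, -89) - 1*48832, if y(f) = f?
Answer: -3036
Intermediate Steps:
l(N, q) = (N + q)**2 (l(N, q) = (q + N)**2 = (N + q)**2)
l(-125, -89) - 1*48832 = (-125 - 89)**2 - 1*48832 = (-214)**2 - 48832 = 45796 - 48832 = -3036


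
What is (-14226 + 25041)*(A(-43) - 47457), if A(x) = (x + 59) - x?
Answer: -512609370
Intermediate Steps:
A(x) = 59 (A(x) = (59 + x) - x = 59)
(-14226 + 25041)*(A(-43) - 47457) = (-14226 + 25041)*(59 - 47457) = 10815*(-47398) = -512609370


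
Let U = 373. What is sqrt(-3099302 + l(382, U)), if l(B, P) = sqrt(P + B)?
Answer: sqrt(-3099302 + sqrt(755)) ≈ 1760.5*I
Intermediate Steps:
l(B, P) = sqrt(B + P)
sqrt(-3099302 + l(382, U)) = sqrt(-3099302 + sqrt(382 + 373)) = sqrt(-3099302 + sqrt(755))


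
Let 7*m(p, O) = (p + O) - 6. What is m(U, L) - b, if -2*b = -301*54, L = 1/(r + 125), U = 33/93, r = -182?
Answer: -100532869/12369 ≈ -8127.8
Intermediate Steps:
U = 11/31 (U = 33*(1/93) = 11/31 ≈ 0.35484)
L = -1/57 (L = 1/(-182 + 125) = 1/(-57) = -1/57 ≈ -0.017544)
m(p, O) = -6/7 + O/7 + p/7 (m(p, O) = ((p + O) - 6)/7 = ((O + p) - 6)/7 = (-6 + O + p)/7 = -6/7 + O/7 + p/7)
b = 8127 (b = -(-301)*54/2 = -½*(-16254) = 8127)
m(U, L) - b = (-6/7 + (⅐)*(-1/57) + (⅐)*(11/31)) - 1*8127 = (-6/7 - 1/399 + 11/217) - 8127 = -10006/12369 - 8127 = -100532869/12369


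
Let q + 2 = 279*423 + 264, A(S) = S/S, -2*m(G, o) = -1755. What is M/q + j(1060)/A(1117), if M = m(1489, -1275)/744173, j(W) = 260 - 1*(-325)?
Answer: 102983444774145/176040076534 ≈ 585.00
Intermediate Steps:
m(G, o) = 1755/2 (m(G, o) = -1/2*(-1755) = 1755/2)
A(S) = 1
j(W) = 585 (j(W) = 260 + 325 = 585)
q = 118279 (q = -2 + (279*423 + 264) = -2 + (118017 + 264) = -2 + 118281 = 118279)
M = 1755/1488346 (M = (1755/2)/744173 = (1755/2)*(1/744173) = 1755/1488346 ≈ 0.0011792)
M/q + j(1060)/A(1117) = (1755/1488346)/118279 + 585/1 = (1755/1488346)*(1/118279) + 585*1 = 1755/176040076534 + 585 = 102983444774145/176040076534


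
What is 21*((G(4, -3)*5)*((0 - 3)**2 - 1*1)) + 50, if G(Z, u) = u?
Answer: -2470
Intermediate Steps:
21*((G(4, -3)*5)*((0 - 3)**2 - 1*1)) + 50 = 21*((-3*5)*((0 - 3)**2 - 1*1)) + 50 = 21*(-15*((-3)**2 - 1)) + 50 = 21*(-15*(9 - 1)) + 50 = 21*(-15*8) + 50 = 21*(-120) + 50 = -2520 + 50 = -2470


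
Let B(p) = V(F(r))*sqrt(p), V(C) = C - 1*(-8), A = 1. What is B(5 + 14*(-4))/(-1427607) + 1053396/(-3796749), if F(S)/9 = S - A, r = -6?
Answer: -117044/421861 + 55*I*sqrt(51)/1427607 ≈ -0.27745 + 0.00027513*I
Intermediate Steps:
F(S) = -9 + 9*S (F(S) = 9*(S - 1*1) = 9*(S - 1) = 9*(-1 + S) = -9 + 9*S)
V(C) = 8 + C (V(C) = C + 8 = 8 + C)
B(p) = -55*sqrt(p) (B(p) = (8 + (-9 + 9*(-6)))*sqrt(p) = (8 + (-9 - 54))*sqrt(p) = (8 - 63)*sqrt(p) = -55*sqrt(p))
B(5 + 14*(-4))/(-1427607) + 1053396/(-3796749) = -55*sqrt(5 + 14*(-4))/(-1427607) + 1053396/(-3796749) = -55*sqrt(5 - 56)*(-1/1427607) + 1053396*(-1/3796749) = -55*I*sqrt(51)*(-1/1427607) - 117044/421861 = 55*I*sqrt(51)/1427607 - 117044/421861 = -117044/421861 + 55*I*sqrt(51)/1427607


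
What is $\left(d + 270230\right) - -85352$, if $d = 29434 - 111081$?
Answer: $273935$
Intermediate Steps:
$d = -81647$
$\left(d + 270230\right) - -85352 = \left(-81647 + 270230\right) - -85352 = 188583 + \left(-75390 + 160742\right) = 188583 + 85352 = 273935$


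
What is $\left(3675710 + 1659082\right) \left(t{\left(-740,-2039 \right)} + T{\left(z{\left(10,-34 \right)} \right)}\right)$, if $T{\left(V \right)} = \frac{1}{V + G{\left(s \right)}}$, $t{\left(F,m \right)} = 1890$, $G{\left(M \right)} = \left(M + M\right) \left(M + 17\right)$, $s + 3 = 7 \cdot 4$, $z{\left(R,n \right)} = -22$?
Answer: $\frac{10475987065716}{1039} \approx 1.0083 \cdot 10^{10}$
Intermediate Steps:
$s = 25$ ($s = -3 + 7 \cdot 4 = -3 + 28 = 25$)
$G{\left(M \right)} = 2 M \left(17 + M\right)$
$T{\left(V \right)} = \frac{1}{2100 + V}$ ($T{\left(V \right)} = \frac{1}{V + 2 \cdot 25 \left(17 + 25\right)} = \frac{1}{V + 2 \cdot 25 \cdot 42} = \frac{1}{V + 2100} = \frac{1}{2100 + V}$)
$\left(3675710 + 1659082\right) \left(t{\left(-740,-2039 \right)} + T{\left(z{\left(10,-34 \right)} \right)}\right) = \left(3675710 + 1659082\right) \left(1890 + \frac{1}{2100 - 22}\right) = 5334792 \left(1890 + \frac{1}{2078}\right) = 5334792 \cdot \frac{3927421}{2078} = \frac{10475987065716}{1039}$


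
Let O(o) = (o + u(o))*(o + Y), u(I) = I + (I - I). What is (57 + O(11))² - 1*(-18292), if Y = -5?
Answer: 54013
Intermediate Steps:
u(I) = I (u(I) = I + 0 = I)
O(o) = 2*o*(-5 + o) (O(o) = (o + o)*(o - 5) = (2*o)*(-5 + o) = 2*o*(-5 + o))
(57 + O(11))² - 1*(-18292) = (57 + 2*11*(-5 + 11))² - 1*(-18292) = (57 + 2*11*6)² + 18292 = (57 + 132)² + 18292 = 189² + 18292 = 35721 + 18292 = 54013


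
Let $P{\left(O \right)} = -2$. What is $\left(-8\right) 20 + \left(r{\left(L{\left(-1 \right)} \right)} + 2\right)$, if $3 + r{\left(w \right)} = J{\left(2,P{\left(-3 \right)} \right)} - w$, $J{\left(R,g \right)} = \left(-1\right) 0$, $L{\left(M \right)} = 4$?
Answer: $-165$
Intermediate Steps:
$J{\left(R,g \right)} = 0$
$r{\left(w \right)} = -3 - w$ ($r{\left(w \right)} = -3 + \left(0 - w\right) = -3 - w$)
$\left(-8\right) 20 + \left(r{\left(L{\left(-1 \right)} \right)} + 2\right) = \left(-8\right) 20 + \left(\left(-3 - 4\right) + 2\right) = -160 + \left(\left(-3 - 4\right) + 2\right) = -160 + \left(-7 + 2\right) = -160 - 5 = -165$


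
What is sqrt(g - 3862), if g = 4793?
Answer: 7*sqrt(19) ≈ 30.512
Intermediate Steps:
sqrt(g - 3862) = sqrt(4793 - 3862) = sqrt(931) = 7*sqrt(19)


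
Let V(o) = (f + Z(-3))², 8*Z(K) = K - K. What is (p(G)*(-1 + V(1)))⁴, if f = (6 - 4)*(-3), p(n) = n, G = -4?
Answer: 384160000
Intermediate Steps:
Z(K) = 0 (Z(K) = (K - K)/8 = (⅛)*0 = 0)
f = -6 (f = 2*(-3) = -6)
V(o) = 36 (V(o) = (-6 + 0)² = (-6)² = 36)
(p(G)*(-1 + V(1)))⁴ = (-4*(-1 + 36))⁴ = (-4*35)⁴ = (-140)⁴ = 384160000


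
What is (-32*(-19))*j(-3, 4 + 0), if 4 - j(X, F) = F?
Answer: 0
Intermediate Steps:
j(X, F) = 4 - F
(-32*(-19))*j(-3, 4 + 0) = (-32*(-19))*(4 - (4 + 0)) = 608*(4 - 1*4) = 608*(4 - 4) = 608*0 = 0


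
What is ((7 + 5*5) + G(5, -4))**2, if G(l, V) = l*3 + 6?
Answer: 2809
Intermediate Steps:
G(l, V) = 6 + 3*l (G(l, V) = 3*l + 6 = 6 + 3*l)
((7 + 5*5) + G(5, -4))**2 = ((7 + 5*5) + (6 + 3*5))**2 = ((7 + 25) + (6 + 15))**2 = (32 + 21)**2 = 53**2 = 2809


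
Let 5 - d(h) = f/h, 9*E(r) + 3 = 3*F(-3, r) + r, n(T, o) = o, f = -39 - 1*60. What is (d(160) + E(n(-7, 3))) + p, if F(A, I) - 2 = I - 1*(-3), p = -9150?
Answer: -4388023/480 ≈ -9141.7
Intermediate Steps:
f = -99 (f = -39 - 60 = -99)
F(A, I) = 5 + I (F(A, I) = 2 + (I - 1*(-3)) = 2 + (I + 3) = 2 + (3 + I) = 5 + I)
E(r) = 4/3 + 4*r/9 (E(r) = -⅓ + (3*(5 + r) + r)/9 = -⅓ + ((15 + 3*r) + r)/9 = -⅓ + (15 + 4*r)/9 = -⅓ + (5/3 + 4*r/9) = 4/3 + 4*r/9)
d(h) = 5 + 99/h (d(h) = 5 - (-99)/h = 5 + 99/h)
(d(160) + E(n(-7, 3))) + p = ((5 + 99/160) + (4/3 + (4/9)*3)) - 9150 = ((5 + 99*(1/160)) + (4/3 + 4/3)) - 9150 = ((5 + 99/160) + 8/3) - 9150 = (899/160 + 8/3) - 9150 = 3977/480 - 9150 = -4388023/480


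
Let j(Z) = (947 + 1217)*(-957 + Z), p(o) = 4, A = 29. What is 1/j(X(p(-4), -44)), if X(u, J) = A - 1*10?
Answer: -1/2029832 ≈ -4.9265e-7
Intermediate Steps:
X(u, J) = 19 (X(u, J) = 29 - 1*10 = 29 - 10 = 19)
j(Z) = -2070948 + 2164*Z (j(Z) = 2164*(-957 + Z) = -2070948 + 2164*Z)
1/j(X(p(-4), -44)) = 1/(-2070948 + 2164*19) = 1/(-2070948 + 41116) = 1/(-2029832) = -1/2029832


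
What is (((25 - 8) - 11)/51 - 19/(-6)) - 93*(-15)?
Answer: 142625/102 ≈ 1398.3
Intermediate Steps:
(((25 - 8) - 11)/51 - 19/(-6)) - 93*(-15) = ((17 - 11)*(1/51) - 19*(-⅙)) + 1395 = (6*(1/51) + 19/6) + 1395 = (2/17 + 19/6) + 1395 = 335/102 + 1395 = 142625/102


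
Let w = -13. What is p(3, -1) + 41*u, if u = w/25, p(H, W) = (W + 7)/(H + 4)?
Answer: -3581/175 ≈ -20.463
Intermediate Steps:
p(H, W) = (7 + W)/(4 + H)
u = -13/25 ≈ -0.52000
p(3, -1) + 41*u = (7 - 1)/(4 + 3) + 41*(-13/25) = 6/7 - 533/25 = -3581/175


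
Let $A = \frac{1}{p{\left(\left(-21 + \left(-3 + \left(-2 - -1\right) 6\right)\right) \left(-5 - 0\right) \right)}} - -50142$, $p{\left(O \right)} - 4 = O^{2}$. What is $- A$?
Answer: $- \frac{1128395569}{22504} \approx -50142.0$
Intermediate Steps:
$p{\left(O \right)} = 4 + O^{2}$
$A = \frac{1128395569}{22504}$ ($A = \frac{1}{4 + \left(\left(-21 + \left(-3 + \left(-2 - -1\right) 6\right)\right) \left(-5 - 0\right)\right)^{2}} - -50142 = \frac{1}{4 + \left(\left(-21 + \left(-3 + \left(-2 + 1\right) 6\right)\right) \left(-5 + 0\right)\right)^{2}} + 50142 = \frac{1}{4 + \left(\left(-21 - 9\right) \left(-5\right)\right)^{2}} + 50142 = \frac{1}{4 + \left(\left(-30\right) \left(-5\right)\right)^{2}} + 50142 = \frac{1}{4 + 150^{2}} + 50142 = \frac{1}{4 + 22500} + 50142 = \frac{1}{22504} + 50142 = \frac{1128395569}{22504} \approx 50142.0$)
$- A = \left(-1\right) \frac{1128395569}{22504} = - \frac{1128395569}{22504}$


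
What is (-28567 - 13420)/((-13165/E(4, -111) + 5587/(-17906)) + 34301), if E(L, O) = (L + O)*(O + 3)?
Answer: -4344011464716/3548661085337 ≈ -1.2241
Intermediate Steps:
E(L, O) = (3 + O)*(L + O) (E(L, O) = (L + O)*(3 + O) = (3 + O)*(L + O))
(-28567 - 13420)/((-13165/E(4, -111) + 5587/(-17906)) + 34301) = (-28567 - 13420)/((-13165/((-111)² + 3*4 + 3*(-111) + 4*(-111)) + 5587/(-17906)) + 34301) = -41987/((-13165/(12321 + 12 - 333 - 444) + 5587*(-1/17906)) + 34301) = -41987/((-13165/11556 - 5587/17906) + 34301) = -41987/(-150147931/103460868 + 34301) = -41987/3548661085337/103460868 = -41987*103460868/3548661085337 = -4344011464716/3548661085337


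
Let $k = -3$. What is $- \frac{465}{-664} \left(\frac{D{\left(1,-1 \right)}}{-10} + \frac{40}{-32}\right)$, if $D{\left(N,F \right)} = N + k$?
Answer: $- \frac{1953}{2656} \approx -0.73532$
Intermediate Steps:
$D{\left(N,F \right)} = -3 + N$ ($D{\left(N,F \right)} = N - 3 = -3 + N$)
$- \frac{465}{-664} \left(\frac{D{\left(1,-1 \right)}}{-10} + \frac{40}{-32}\right) = - \frac{465}{-664} \left(\frac{-3 + 1}{-10} + \frac{40}{-32}\right) = \left(-465\right) \left(- \frac{1}{664}\right) \left(\left(-2\right) \left(- \frac{1}{10}\right) + 40 \left(- \frac{1}{32}\right)\right) = \frac{465 \left(\frac{1}{5} - \frac{5}{4}\right)}{664} = \frac{465}{664} \left(- \frac{21}{20}\right) = - \frac{1953}{2656}$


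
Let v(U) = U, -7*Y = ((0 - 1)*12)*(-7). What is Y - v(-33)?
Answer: 21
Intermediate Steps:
Y = -12 (Y = -(0 - 1)*12*(-7)/7 = -(-1*12)*(-7)/7 = -(-12)*(-7)/7 = -1/7*84 = -12)
Y - v(-33) = -12 - 1*(-33) = -12 + 33 = 21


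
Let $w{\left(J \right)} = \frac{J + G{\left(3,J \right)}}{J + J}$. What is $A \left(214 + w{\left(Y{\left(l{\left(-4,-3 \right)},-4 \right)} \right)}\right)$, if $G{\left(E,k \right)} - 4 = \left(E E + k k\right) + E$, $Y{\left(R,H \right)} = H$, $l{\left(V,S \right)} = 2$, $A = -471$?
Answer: $- \frac{198291}{2} \approx -99146.0$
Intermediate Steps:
$G{\left(E,k \right)} = 4 + E + E^{2} + k^{2}$ ($G{\left(E,k \right)} = 4 + \left(\left(E E + k k\right) + E\right) = 4 + \left(\left(E^{2} + k^{2}\right) + E\right) = 4 + \left(E + E^{2} + k^{2}\right) = 4 + E + E^{2} + k^{2}$)
$w{\left(J \right)} = \frac{16 + J + J^{2}}{2 J}$ ($w{\left(J \right)} = \frac{J + \left(4 + 3 + 3^{2} + J^{2}\right)}{J + J} = \frac{J + \left(4 + 3 + 9 + J^{2}\right)}{2 J} = \left(J + \left(16 + J^{2}\right)\right) \frac{1}{2 J} = \left(16 + J + J^{2}\right) \frac{1}{2 J} = \frac{16 + J + J^{2}}{2 J}$)
$A \left(214 + w{\left(Y{\left(l{\left(-4,-3 \right)},-4 \right)} \right)}\right) = - 471 \left(214 + \frac{16 - 4 + \left(-4\right)^{2}}{2 \left(-4\right)}\right) = - 471 \left(214 + \frac{1}{2} \left(- \frac{1}{4}\right) \left(16 - 4 + 16\right)\right) = - 471 \left(214 + \frac{1}{2} \left(- \frac{1}{4}\right) 28\right) = - 471 \left(214 - \frac{7}{2}\right) = \left(-471\right) \frac{421}{2} = - \frac{198291}{2}$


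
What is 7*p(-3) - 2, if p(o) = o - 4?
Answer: -51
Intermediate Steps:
p(o) = -4 + o
7*p(-3) - 2 = 7*(-4 - 3) - 2 = 7*(-7) - 2 = -49 - 2 = -51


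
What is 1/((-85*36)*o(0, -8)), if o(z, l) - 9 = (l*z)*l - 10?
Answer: 1/3060 ≈ 0.00032680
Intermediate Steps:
o(z, l) = -1 + z*l**2 (o(z, l) = 9 + ((l*z)*l - 10) = 9 + (z*l**2 - 10) = 9 + (-10 + z*l**2) = -1 + z*l**2)
1/((-85*36)*o(0, -8)) = 1/((-85*36)*(-1 + 0*(-8)**2)) = 1/(-3060*(-1 + 0*64)) = 1/(-3060*(-1 + 0)) = 1/(-3060*(-1)) = 1/3060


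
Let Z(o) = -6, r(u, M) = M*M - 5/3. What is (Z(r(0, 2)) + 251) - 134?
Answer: 111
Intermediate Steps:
r(u, M) = -5/3 + M² (r(u, M) = M² - 5*⅓ = M² - 5/3 = -5/3 + M²)
(Z(r(0, 2)) + 251) - 134 = (-6 + 251) - 134 = 245 - 134 = 111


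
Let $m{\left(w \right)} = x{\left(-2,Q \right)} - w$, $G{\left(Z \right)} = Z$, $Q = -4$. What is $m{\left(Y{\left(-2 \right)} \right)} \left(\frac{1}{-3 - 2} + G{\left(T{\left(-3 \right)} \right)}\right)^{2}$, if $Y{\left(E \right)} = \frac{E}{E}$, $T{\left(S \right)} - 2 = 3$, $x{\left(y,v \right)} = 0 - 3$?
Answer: $- \frac{2304}{25} \approx -92.16$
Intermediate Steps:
$x{\left(y,v \right)} = -3$ ($x{\left(y,v \right)} = 0 - 3 = -3$)
$T{\left(S \right)} = 5$ ($T{\left(S \right)} = 2 + 3 = 5$)
$Y{\left(E \right)} = 1$
$m{\left(w \right)} = -3 - w$
$m{\left(Y{\left(-2 \right)} \right)} \left(\frac{1}{-3 - 2} + G{\left(T{\left(-3 \right)} \right)}\right)^{2} = \left(-3 - 1\right) \left(\frac{1}{-3 - 2} + 5\right)^{2} = \left(-3 - 1\right) \left(\frac{1}{-5} + 5\right)^{2} = - 4 \left(- \frac{1}{5} + 5\right)^{2} = - 4 \left(\frac{24}{5}\right)^{2} = \left(-4\right) \frac{576}{25} = - \frac{2304}{25}$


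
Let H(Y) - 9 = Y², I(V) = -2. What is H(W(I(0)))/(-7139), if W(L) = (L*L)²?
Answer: -265/7139 ≈ -0.037120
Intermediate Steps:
W(L) = L⁴ (W(L) = (L²)² = L⁴)
H(Y) = 9 + Y²
H(W(I(0)))/(-7139) = (9 + ((-2)⁴)²)/(-7139) = (9 + 16²)*(-1/7139) = (9 + 256)*(-1/7139) = 265*(-1/7139) = -265/7139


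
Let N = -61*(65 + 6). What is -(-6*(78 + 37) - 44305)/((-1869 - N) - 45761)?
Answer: -44995/43299 ≈ -1.0392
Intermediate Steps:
N = -4331 (N = -61*71 = -4331)
-(-6*(78 + 37) - 44305)/((-1869 - N) - 45761) = -(-6*(78 + 37) - 44305)/((-1869 - 1*(-4331)) - 45761) = -(-6*115 - 44305)/((-1869 + 4331) - 45761) = -(-690 - 44305)/(2462 - 45761) = -(-44995)/(-43299) = -(-44995)*(-1)/43299 = -1*44995/43299 = -44995/43299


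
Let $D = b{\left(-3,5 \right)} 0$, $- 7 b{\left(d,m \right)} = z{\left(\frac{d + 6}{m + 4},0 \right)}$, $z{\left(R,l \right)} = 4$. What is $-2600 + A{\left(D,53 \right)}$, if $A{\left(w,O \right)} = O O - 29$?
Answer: $180$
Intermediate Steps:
$b{\left(d,m \right)} = - \frac{4}{7}$ ($b{\left(d,m \right)} = \left(- \frac{1}{7}\right) 4 = - \frac{4}{7}$)
$D = 0$ ($D = \left(- \frac{4}{7}\right) 0 = 0$)
$A{\left(w,O \right)} = -29 + O^{2}$ ($A{\left(w,O \right)} = O^{2} - 29 = -29 + O^{2}$)
$-2600 + A{\left(D,53 \right)} = -2600 - \left(29 - 53^{2}\right) = -2600 + \left(-29 + 2809\right) = -2600 + 2780 = 180$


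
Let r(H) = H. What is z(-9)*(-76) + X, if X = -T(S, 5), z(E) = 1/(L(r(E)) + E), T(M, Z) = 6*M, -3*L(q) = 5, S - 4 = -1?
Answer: -87/8 ≈ -10.875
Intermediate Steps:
S = 3 (S = 4 - 1 = 3)
L(q) = -5/3 (L(q) = -⅓*5 = -5/3)
z(E) = 1/(-5/3 + E)
X = -18 (X = -6*3 = -1*18 = -18)
z(-9)*(-76) + X = (3/(-5 + 3*(-9)))*(-76) - 18 = (3/(-5 - 27))*(-76) - 18 = (3/(-32))*(-76) - 18 = (3*(-1/32))*(-76) - 18 = -3/32*(-76) - 18 = 57/8 - 18 = -87/8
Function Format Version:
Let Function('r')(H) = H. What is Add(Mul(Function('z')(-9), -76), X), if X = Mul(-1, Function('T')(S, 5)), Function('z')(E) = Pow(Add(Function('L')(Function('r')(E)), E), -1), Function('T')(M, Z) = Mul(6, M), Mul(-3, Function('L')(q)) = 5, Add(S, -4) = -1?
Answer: Rational(-87, 8) ≈ -10.875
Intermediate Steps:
S = 3 (S = Add(4, -1) = 3)
Function('L')(q) = Rational(-5, 3) (Function('L')(q) = Mul(Rational(-1, 3), 5) = Rational(-5, 3))
Function('z')(E) = Pow(Add(Rational(-5, 3), E), -1)
X = -18 (X = Mul(-1, Mul(6, 3)) = Mul(-1, 18) = -18)
Add(Mul(Function('z')(-9), -76), X) = Add(Mul(Mul(3, Pow(Add(-5, Mul(3, -9)), -1)), -76), -18) = Add(Mul(Mul(3, Pow(Add(-5, -27), -1)), -76), -18) = Add(Mul(Mul(3, Pow(-32, -1)), -76), -18) = Add(Mul(Mul(3, Rational(-1, 32)), -76), -18) = Add(Mul(Rational(-3, 32), -76), -18) = Add(Rational(57, 8), -18) = Rational(-87, 8)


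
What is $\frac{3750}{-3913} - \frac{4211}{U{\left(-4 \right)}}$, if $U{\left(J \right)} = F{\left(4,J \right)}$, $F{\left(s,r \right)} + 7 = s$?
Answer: $\frac{16466393}{11739} \approx 1402.7$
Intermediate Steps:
$F{\left(s,r \right)} = -7 + s$
$U{\left(J \right)} = -3$ ($U{\left(J \right)} = -7 + 4 = -3$)
$\frac{3750}{-3913} - \frac{4211}{U{\left(-4 \right)}} = \frac{3750}{-3913} - \frac{4211}{-3} = 3750 \left(- \frac{1}{3913}\right) - - \frac{4211}{3} = - \frac{3750}{3913} + \frac{4211}{3} = \frac{16466393}{11739}$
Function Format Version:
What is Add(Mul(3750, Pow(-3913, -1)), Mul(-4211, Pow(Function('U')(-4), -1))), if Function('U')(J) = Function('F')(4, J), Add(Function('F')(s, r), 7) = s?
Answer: Rational(16466393, 11739) ≈ 1402.7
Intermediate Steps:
Function('F')(s, r) = Add(-7, s)
Function('U')(J) = -3 (Function('U')(J) = Add(-7, 4) = -3)
Add(Mul(3750, Pow(-3913, -1)), Mul(-4211, Pow(Function('U')(-4), -1))) = Add(Mul(3750, Pow(-3913, -1)), Mul(-4211, Pow(-3, -1))) = Add(Mul(3750, Rational(-1, 3913)), Mul(-4211, Rational(-1, 3))) = Add(Rational(-3750, 3913), Rational(4211, 3)) = Rational(16466393, 11739)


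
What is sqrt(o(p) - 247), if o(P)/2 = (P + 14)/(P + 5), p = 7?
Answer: I*sqrt(974)/2 ≈ 15.604*I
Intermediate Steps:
o(P) = 2*(14 + P)/(5 + P) (o(P) = 2*((P + 14)/(P + 5)) = 2*((14 + P)/(5 + P)) = 2*(14 + P)/(5 + P))
sqrt(o(p) - 247) = sqrt(2*(14 + 7)/(5 + 7) - 247) = sqrt(2*21/12 - 247) = sqrt(2*(1/12)*21 - 247) = sqrt(7/2 - 247) = sqrt(-487/2) = I*sqrt(974)/2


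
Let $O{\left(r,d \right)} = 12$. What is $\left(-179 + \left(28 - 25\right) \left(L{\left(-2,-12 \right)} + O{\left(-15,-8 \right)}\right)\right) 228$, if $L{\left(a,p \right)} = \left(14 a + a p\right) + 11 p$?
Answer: $-125628$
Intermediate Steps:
$L{\left(a,p \right)} = 11 p + 14 a + a p$
$\left(-179 + \left(28 - 25\right) \left(L{\left(-2,-12 \right)} + O{\left(-15,-8 \right)}\right)\right) 228 = \left(-179 + \left(28 - 25\right) \left(\left(11 \left(-12\right) + 14 \left(-2\right) - -24\right) + 12\right)\right) 228 = \left(-179 + 3 \left(\left(-132 - 28 + 24\right) + 12\right)\right) 228 = \left(-179 + 3 \left(-136 + 12\right)\right) 228 = \left(-179 + 3 \left(-124\right)\right) 228 = \left(-179 - 372\right) 228 = \left(-551\right) 228 = -125628$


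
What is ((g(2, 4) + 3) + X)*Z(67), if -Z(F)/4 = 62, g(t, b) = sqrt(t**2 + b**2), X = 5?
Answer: -1984 - 496*sqrt(5) ≈ -3093.1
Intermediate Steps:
g(t, b) = sqrt(b**2 + t**2)
Z(F) = -248 (Z(F) = -4*62 = -248)
((g(2, 4) + 3) + X)*Z(67) = ((sqrt(4**2 + 2**2) + 3) + 5)*(-248) = ((sqrt(16 + 4) + 3) + 5)*(-248) = ((sqrt(20) + 3) + 5)*(-248) = ((2*sqrt(5) + 3) + 5)*(-248) = ((3 + 2*sqrt(5)) + 5)*(-248) = (8 + 2*sqrt(5))*(-248) = -1984 - 496*sqrt(5)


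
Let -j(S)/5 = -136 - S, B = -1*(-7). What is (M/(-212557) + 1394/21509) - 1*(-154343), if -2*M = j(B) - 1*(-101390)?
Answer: 1411280766309279/9143777026 ≈ 1.5434e+5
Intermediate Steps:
B = 7
j(S) = 680 + 5*S (j(S) = -5*(-136 - S) = 680 + 5*S)
M = -102105/2 (M = -((680 + 5*7) - 1*(-101390))/2 = -((680 + 35) + 101390)/2 = -(715 + 101390)/2 = -½*102105 = -102105/2 ≈ -51053.)
(M/(-212557) + 1394/21509) - 1*(-154343) = (-102105/2/(-212557) + 1394/21509) - 1*(-154343) = (-102105/2*(-1/212557) + 1394*(1/21509)) + 154343 = (102105/425114 + 1394/21509) + 154343 = 2788785361/9143777026 + 154343 = 1411280766309279/9143777026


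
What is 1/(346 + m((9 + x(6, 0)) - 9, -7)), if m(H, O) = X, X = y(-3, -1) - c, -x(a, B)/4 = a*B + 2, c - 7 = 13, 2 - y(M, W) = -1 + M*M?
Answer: 1/320 ≈ 0.0031250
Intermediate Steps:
y(M, W) = 3 - M² (y(M, W) = 2 - (-1 + M*M) = 2 - (-1 + M²) = 2 + (1 - M²) = 3 - M²)
c = 20 (c = 7 + 13 = 20)
x(a, B) = -8 - 4*B*a (x(a, B) = -4*(a*B + 2) = -4*(B*a + 2) = -4*(2 + B*a) = -8 - 4*B*a)
X = -26 (X = (3 - 1*(-3)²) - 1*20 = (3 - 1*9) - 20 = (3 - 9) - 20 = -6 - 20 = -26)
m(H, O) = -26
1/(346 + m((9 + x(6, 0)) - 9, -7)) = 1/(346 - 26) = 1/320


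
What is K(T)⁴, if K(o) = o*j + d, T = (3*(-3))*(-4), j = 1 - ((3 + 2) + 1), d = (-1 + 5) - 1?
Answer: 981506241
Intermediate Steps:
d = 3 (d = 4 - 1 = 3)
j = -5 (j = 1 - (5 + 1) = 1 - 1*6 = 1 - 6 = -5)
T = 36 (T = -9*(-4) = 36)
K(o) = 3 - 5*o (K(o) = o*(-5) + 3 = -5*o + 3 = 3 - 5*o)
K(T)⁴ = (3 - 5*36)⁴ = (3 - 180)⁴ = (-177)⁴ = 981506241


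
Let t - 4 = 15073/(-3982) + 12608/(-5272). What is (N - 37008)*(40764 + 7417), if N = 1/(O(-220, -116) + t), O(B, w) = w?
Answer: -552955738248846338/310112195 ≈ -1.7831e+9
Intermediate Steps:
t = -5712187/2624138 (t = 4 + (15073/(-3982) + 12608/(-5272)) = 4 + (15073*(-1/3982) + 12608*(-1/5272)) = 4 + (-15073/3982 - 1576/659) = 4 - 16208739/2624138 = -5712187/2624138 ≈ -2.1768)
N = -2624138/310112195 (N = 1/(-116 - 5712187/2624138) = 1/(-310112195/2624138) = -2624138/310112195 ≈ -0.0084619)
(N - 37008)*(40764 + 7417) = (-2624138/310112195 - 37008)*(40764 + 7417) = -11476634736698/310112195*48181 = -552955738248846338/310112195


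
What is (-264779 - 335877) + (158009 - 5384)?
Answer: -448031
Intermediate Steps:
(-264779 - 335877) + (158009 - 5384) = -600656 + 152625 = -448031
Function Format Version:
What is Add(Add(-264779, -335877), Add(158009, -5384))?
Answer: -448031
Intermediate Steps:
Add(Add(-264779, -335877), Add(158009, -5384)) = Add(-600656, 152625) = -448031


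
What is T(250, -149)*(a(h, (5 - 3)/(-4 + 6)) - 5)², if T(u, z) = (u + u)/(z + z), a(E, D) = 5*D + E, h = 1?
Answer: -250/149 ≈ -1.6779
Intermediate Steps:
a(E, D) = E + 5*D
T(u, z) = u/z (T(u, z) = (2*u)/((2*z)) = (2*u)*(1/(2*z)) = u/z)
T(250, -149)*(a(h, (5 - 3)/(-4 + 6)) - 5)² = (250/(-149))*((1 + 5*((5 - 3)/(-4 + 6))) - 5)² = (250*(-1/149))*((1 + 5*(2/2)) - 5)² = -250*((1 + 5*(2*(½))) - 5)²/149 = -250*((1 + 5*1) - 5)²/149 = -250*((1 + 5) - 5)²/149 = -250*(6 - 5)²/149 = -250/149*1² = -250/149*1 = -250/149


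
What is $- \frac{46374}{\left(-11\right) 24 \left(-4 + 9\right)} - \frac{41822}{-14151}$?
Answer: $\frac{118573919}{3113220} \approx 38.087$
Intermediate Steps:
$- \frac{46374}{\left(-11\right) 24 \left(-4 + 9\right)} - \frac{41822}{-14151} = - \frac{46374}{\left(-264\right) 5} - - \frac{41822}{14151} = - \frac{46374}{-1320} + \frac{41822}{14151} = \left(-46374\right) \left(- \frac{1}{1320}\right) + \frac{41822}{14151} = \frac{7729}{220} + \frac{41822}{14151} = \frac{118573919}{3113220}$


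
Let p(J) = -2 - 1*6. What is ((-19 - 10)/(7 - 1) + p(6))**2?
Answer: 5929/36 ≈ 164.69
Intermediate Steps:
p(J) = -8 (p(J) = -2 - 6 = -8)
((-19 - 10)/(7 - 1) + p(6))**2 = ((-19 - 10)/(7 - 1) - 8)**2 = (-29/6 - 8)**2 = (-77/6)**2 = 5929/36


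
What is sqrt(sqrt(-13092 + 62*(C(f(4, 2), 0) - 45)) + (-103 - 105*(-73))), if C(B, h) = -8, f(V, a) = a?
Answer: sqrt(7562 + I*sqrt(16378)) ≈ 86.963 + 0.7358*I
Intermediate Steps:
sqrt(sqrt(-13092 + 62*(C(f(4, 2), 0) - 45)) + (-103 - 105*(-73))) = sqrt(sqrt(-13092 + 62*(-8 - 45)) + (-103 - 105*(-73))) = sqrt(sqrt(-13092 + 62*(-53)) + (-103 + 7665)) = sqrt(sqrt(-13092 - 3286) + 7562) = sqrt(sqrt(-16378) + 7562) = sqrt(I*sqrt(16378) + 7562) = sqrt(7562 + I*sqrt(16378))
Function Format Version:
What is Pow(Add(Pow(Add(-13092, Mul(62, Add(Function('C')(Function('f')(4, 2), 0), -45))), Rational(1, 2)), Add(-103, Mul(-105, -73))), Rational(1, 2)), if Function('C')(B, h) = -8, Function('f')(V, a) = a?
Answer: Pow(Add(7562, Mul(I, Pow(16378, Rational(1, 2)))), Rational(1, 2)) ≈ Add(86.963, Mul(0.7358, I))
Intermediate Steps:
Pow(Add(Pow(Add(-13092, Mul(62, Add(Function('C')(Function('f')(4, 2), 0), -45))), Rational(1, 2)), Add(-103, Mul(-105, -73))), Rational(1, 2)) = Pow(Add(Pow(Add(-13092, Mul(62, Add(-8, -45))), Rational(1, 2)), Add(-103, Mul(-105, -73))), Rational(1, 2)) = Pow(Add(Pow(Add(-13092, Mul(62, -53)), Rational(1, 2)), Add(-103, 7665)), Rational(1, 2)) = Pow(Add(Pow(Add(-13092, -3286), Rational(1, 2)), 7562), Rational(1, 2)) = Pow(Add(Pow(-16378, Rational(1, 2)), 7562), Rational(1, 2)) = Pow(Add(Mul(I, Pow(16378, Rational(1, 2))), 7562), Rational(1, 2)) = Pow(Add(7562, Mul(I, Pow(16378, Rational(1, 2)))), Rational(1, 2))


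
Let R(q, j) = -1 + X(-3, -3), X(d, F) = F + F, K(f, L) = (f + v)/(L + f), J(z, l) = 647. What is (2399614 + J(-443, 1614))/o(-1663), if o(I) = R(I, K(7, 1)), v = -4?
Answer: -2400261/7 ≈ -3.4289e+5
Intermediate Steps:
K(f, L) = (-4 + f)/(L + f) (K(f, L) = (f - 4)/(L + f) = (-4 + f)/(L + f))
X(d, F) = 2*F
R(q, j) = -7 (R(q, j) = -1 + 2*(-3) = -1 - 6 = -7)
o(I) = -7
(2399614 + J(-443, 1614))/o(-1663) = (2399614 + 647)/(-7) = 2400261*(-1/7) = -2400261/7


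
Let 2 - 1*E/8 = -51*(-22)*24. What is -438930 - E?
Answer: -223522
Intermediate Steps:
E = -215408 (E = 16 - 8*(-51*(-22))*24 = 16 - 8976*24 = 16 - 8*26928 = 16 - 215424 = -215408)
-438930 - E = -438930 - 1*(-215408) = -438930 + 215408 = -223522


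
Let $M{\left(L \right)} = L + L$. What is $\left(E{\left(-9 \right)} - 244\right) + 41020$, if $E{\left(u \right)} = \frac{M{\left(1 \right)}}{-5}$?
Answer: $\frac{203878}{5} \approx 40776.0$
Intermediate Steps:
$M{\left(L \right)} = 2 L$
$E{\left(u \right)} = - \frac{2}{5}$ ($E{\left(u \right)} = \frac{2 \cdot 1}{-5} = 2 \left(- \frac{1}{5}\right) = - \frac{2}{5}$)
$\left(E{\left(-9 \right)} - 244\right) + 41020 = \left(- \frac{2}{5} - 244\right) + 41020 = - \frac{1222}{5} + 41020 = \frac{203878}{5}$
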